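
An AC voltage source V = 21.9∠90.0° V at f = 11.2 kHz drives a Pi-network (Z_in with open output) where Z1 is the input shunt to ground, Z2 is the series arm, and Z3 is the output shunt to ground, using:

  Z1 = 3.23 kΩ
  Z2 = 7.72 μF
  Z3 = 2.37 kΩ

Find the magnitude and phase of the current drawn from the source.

Step 1 — Angular frequency: ω = 2π·f = 2π·1.12e+04 = 7.037e+04 rad/s.
Step 2 — Component impedances:
  Z1: Z = R = 3230 Ω
  Z2: Z = 1/(jωC) = -j/(ω·C) = 0 - j1.841 Ω
  Z3: Z = R = 2370 Ω
Step 3 — With open output, the series arm Z2 and the output shunt Z3 appear in series to ground: Z2 + Z3 = 2370 - j1.841 Ω.
Step 4 — Parallel with input shunt Z1: Z_in = Z1 || (Z2 + Z3) = 1367 - j0.6124 Ω = 1367∠-0.0° Ω.
Step 5 — Source phasor: V = 21.9∠90.0° V = 0 + j21.9 V.
Step 6 — Ohm's law: I = V / Z_total = (0 + j21.9) / (1367 - j0.6124) = -7.177e-06 + j0.01602 A.
Step 7 — Convert to polar: |I| = 0.01602 A, ∠I = 90.0°.

I = 0.01602∠90.0° A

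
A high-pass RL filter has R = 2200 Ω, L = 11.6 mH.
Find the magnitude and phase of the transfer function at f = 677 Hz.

Step 1 — Angular frequency: ω = 2π·677 = 4254 rad/s.
Step 2 — Transfer function: H(jω) = jωL/(R + jωL).
Step 3 — Numerator jωL = j·49.34; denominator R + jωL = 2200 + j49.34.
Step 4 — H = 0.0005028 + j0.02242.
Step 5 — Magnitude: |H| = 0.02242 (-33.0 dB); phase: φ = 88.7°.

|H| = 0.02242 (-33.0 dB), φ = 88.7°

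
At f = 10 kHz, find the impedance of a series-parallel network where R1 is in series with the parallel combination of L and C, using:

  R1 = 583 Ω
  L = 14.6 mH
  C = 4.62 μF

Step 1 — Angular frequency: ω = 2π·f = 2π·1e+04 = 6.283e+04 rad/s.
Step 2 — Component impedances:
  R1: Z = R = 583 Ω
  L: Z = jωL = j·6.283e+04·0.0146 = 0 + j917.3 Ω
  C: Z = 1/(jωC) = -j/(ω·C) = 0 - j3.445 Ω
Step 3 — Parallel branch: L || C = 1/(1/L + 1/C) = 0 - j3.458 Ω.
Step 4 — Series with R1: Z_total = R1 + (L || C) = 583 - j3.458 Ω = 583∠-0.3° Ω.

Z = 583 - j3.458 Ω = 583∠-0.3° Ω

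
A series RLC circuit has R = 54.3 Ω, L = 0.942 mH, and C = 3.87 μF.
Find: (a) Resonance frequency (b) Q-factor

Step 1 — Resonance condition Im(Z)=0 gives ω₀ = 1/√(LC).
Step 2 — ω₀ = 1/√(0.000942·3.87e-06) = 1.656e+04 rad/s.
Step 3 — f₀ = ω₀/(2π) = 2636 Hz.
Step 4 — Series Q: Q = ω₀L/R = 1.656e+04·0.000942/54.3 = 0.2873.

(a) f₀ = 2636 Hz  (b) Q = 0.2873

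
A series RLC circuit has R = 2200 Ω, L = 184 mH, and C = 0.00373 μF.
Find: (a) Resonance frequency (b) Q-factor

Step 1 — Resonance condition Im(Z)=0 gives ω₀ = 1/√(LC).
Step 2 — ω₀ = 1/√(0.184·3.73e-09) = 3.817e+04 rad/s.
Step 3 — f₀ = ω₀/(2π) = 6075 Hz.
Step 4 — Series Q: Q = ω₀L/R = 3.817e+04·0.184/2200 = 3.193.

(a) f₀ = 6075 Hz  (b) Q = 3.193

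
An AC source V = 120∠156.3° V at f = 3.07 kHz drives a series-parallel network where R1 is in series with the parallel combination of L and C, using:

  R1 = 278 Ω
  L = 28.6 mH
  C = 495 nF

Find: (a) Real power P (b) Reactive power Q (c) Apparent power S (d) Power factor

Step 1 — Angular frequency: ω = 2π·f = 2π·3070 = 1.929e+04 rad/s.
Step 2 — Component impedances:
  R1: Z = R = 278 Ω
  L: Z = jωL = j·1.929e+04·0.0286 = 0 + j551.7 Ω
  C: Z = 1/(jωC) = -j/(ω·C) = 0 - j104.7 Ω
Step 3 — Parallel branch: L || C = 1/(1/L + 1/C) = 0 - j129.3 Ω.
Step 4 — Series with R1: Z_total = R1 + (L || C) = 278 - j129.3 Ω = 306.6∠-24.9° Ω.
Step 5 — Source phasor: V = 120∠156.3° V = -109.9 + j48.23 V.
Step 6 — Current: I = V / Z = -0.3913 - j0.008463 A = 0.3914∠-178.8° A.
Step 7 — Complex power: S = V·I* = 42.59 - j19.8 VA.
Step 8 — Real power: P = Re(S) = 42.59 W.
Step 9 — Reactive power: Q = Im(S) = -19.8 VAR.
Step 10 — Apparent power: |S| = 46.97 VA.
Step 11 — Power factor: PF = P/|S| = 0.9068 (leading).

(a) P = 42.59 W  (b) Q = -19.8 VAR  (c) S = 46.97 VA  (d) PF = 0.9068 (leading)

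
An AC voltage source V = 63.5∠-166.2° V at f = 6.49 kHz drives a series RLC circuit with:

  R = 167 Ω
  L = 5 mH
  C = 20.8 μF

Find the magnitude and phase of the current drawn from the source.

Step 1 — Angular frequency: ω = 2π·f = 2π·6490 = 4.078e+04 rad/s.
Step 2 — Component impedances:
  R: Z = R = 167 Ω
  L: Z = jωL = j·4.078e+04·0.005 = 0 + j203.9 Ω
  C: Z = 1/(jωC) = -j/(ω·C) = 0 - j1.179 Ω
Step 3 — Series combination: Z_total = R + L + C = 167 + j202.7 Ω = 262.6∠50.5° Ω.
Step 4 — Source phasor: V = 63.5∠-166.2° V = -61.67 - j15.15 V.
Step 5 — Ohm's law: I = V / Z_total = (-61.67 - j15.15) / (167 + j202.7) = -0.1938 + j0.1445 A.
Step 6 — Convert to polar: |I| = 0.2418 A, ∠I = 143.3°.

I = 0.2418∠143.3° A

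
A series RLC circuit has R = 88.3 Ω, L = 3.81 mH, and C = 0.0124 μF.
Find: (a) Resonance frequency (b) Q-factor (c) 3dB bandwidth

Step 1 — Resonance condition Im(Z)=0 gives ω₀ = 1/√(LC).
Step 2 — ω₀ = 1/√(0.00381·1.24e-08) = 1.455e+05 rad/s.
Step 3 — f₀ = ω₀/(2π) = 2.316e+04 Hz.
Step 4 — Series Q: Q = ω₀L/R = 1.455e+05·0.00381/88.3 = 6.278.
Step 5 — 3dB bandwidth: Δω = ω₀/Q = 2.318e+04 rad/s; BW = Δω/(2π) = 3689 Hz.

(a) f₀ = 2.316e+04 Hz  (b) Q = 6.278  (c) BW = 3689 Hz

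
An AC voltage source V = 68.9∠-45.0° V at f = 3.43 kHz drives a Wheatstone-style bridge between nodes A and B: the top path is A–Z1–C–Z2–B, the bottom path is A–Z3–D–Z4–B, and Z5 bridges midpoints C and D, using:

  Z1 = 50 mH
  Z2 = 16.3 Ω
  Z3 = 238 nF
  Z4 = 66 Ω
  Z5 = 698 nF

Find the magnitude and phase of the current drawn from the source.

Step 1 — Angular frequency: ω = 2π·f = 2π·3430 = 2.155e+04 rad/s.
Step 2 — Component impedances:
  Z1: Z = jωL = j·2.155e+04·0.05 = 0 + j1078 Ω
  Z2: Z = R = 16.3 Ω
  Z3: Z = 1/(jωC) = -j/(ω·C) = 0 - j195 Ω
  Z4: Z = R = 66 Ω
  Z5: Z = 1/(jωC) = -j/(ω·C) = 0 - j66.48 Ω
Step 3 — Bridge requires nodal analysis (the Z5 bridge couples midpoints C and D, so the two paths cannot be reduced to a simple series/parallel combination). Setting node B to ground and injecting 1 A at node A, the 3-node admittance system at A, C, D solves to V_A = Z_AB = 50.34 - j280.7 Ω = 285.2∠-79.8° Ω.
Step 4 — Source phasor: V = 68.9∠-45.0° V = 48.72 - j48.72 V.
Step 5 — Ohm's law: I = V / Z_total = (48.72 - j48.72) / (50.34 - j280.7) = 0.1983 + j0.138 A.
Step 6 — Convert to polar: |I| = 0.2416 A, ∠I = 34.8°.

I = 0.2416∠34.8° A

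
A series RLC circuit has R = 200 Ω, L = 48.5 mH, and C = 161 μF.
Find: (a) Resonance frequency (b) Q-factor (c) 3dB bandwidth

Step 1 — Resonance: ω₀ = 1/√(LC) = 1/√(0.0485·0.000161) = 357.9 rad/s.
Step 2 — f₀ = ω₀/(2π) = 56.96 Hz.
Step 3 — Series Q: Q = ω₀L/R = 357.9·0.0485/200 = 0.08678.
Step 4 — Bandwidth: Δω = ω₀/Q = 4124 rad/s; BW = Δω/(2π) = 656.3 Hz.

(a) f₀ = 56.96 Hz  (b) Q = 0.08678  (c) BW = 656.3 Hz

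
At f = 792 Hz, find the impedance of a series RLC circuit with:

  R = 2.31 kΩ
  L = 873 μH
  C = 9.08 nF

Step 1 — Angular frequency: ω = 2π·f = 2π·792 = 4976 rad/s.
Step 2 — Component impedances:
  R: Z = R = 2310 Ω
  L: Z = jωL = j·4976·0.000873 = 0 + j4.344 Ω
  C: Z = 1/(jωC) = -j/(ω·C) = 0 - j2.213e+04 Ω
Step 3 — Series combination: Z_total = R + L + C = 2310 - j2.213e+04 Ω = 2.225e+04∠-84.0° Ω.

Z = 2310 - j2.213e+04 Ω = 2.225e+04∠-84.0° Ω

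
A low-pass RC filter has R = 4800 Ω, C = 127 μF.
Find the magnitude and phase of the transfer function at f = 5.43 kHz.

Step 1 — Angular frequency: ω = 2π·5430 = 3.412e+04 rad/s.
Step 2 — Transfer function: H(jω) = 1/(1 + jωRC).
Step 3 — Denominator: 1 + jωRC = 1 + j·3.412e+04·4800·0.000127 = 1 + j2.08e+04.
Step 4 — H = 2.312e-09 - j4.808e-05.
Step 5 — Magnitude: |H| = 4.808e-05 (-86.4 dB); phase: φ = -90.0°.

|H| = 4.808e-05 (-86.4 dB), φ = -90.0°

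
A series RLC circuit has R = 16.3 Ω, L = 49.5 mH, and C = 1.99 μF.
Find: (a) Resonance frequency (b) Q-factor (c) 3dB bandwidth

Step 1 — Resonance: ω₀ = 1/√(LC) = 1/√(0.0495·1.99e-06) = 3186 rad/s.
Step 2 — f₀ = ω₀/(2π) = 507.1 Hz.
Step 3 — Series Q: Q = ω₀L/R = 3186·0.0495/16.3 = 9.676.
Step 4 — Bandwidth: Δω = ω₀/Q = 329.3 rad/s; BW = Δω/(2π) = 52.41 Hz.

(a) f₀ = 507.1 Hz  (b) Q = 9.676  (c) BW = 52.41 Hz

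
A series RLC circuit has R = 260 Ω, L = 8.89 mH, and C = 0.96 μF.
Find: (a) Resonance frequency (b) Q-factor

Step 1 — Resonance condition Im(Z)=0 gives ω₀ = 1/√(LC).
Step 2 — ω₀ = 1/√(0.00889·9.6e-07) = 1.082e+04 rad/s.
Step 3 — f₀ = ω₀/(2π) = 1723 Hz.
Step 4 — Series Q: Q = ω₀L/R = 1.082e+04·0.00889/260 = 0.3701.

(a) f₀ = 1723 Hz  (b) Q = 0.3701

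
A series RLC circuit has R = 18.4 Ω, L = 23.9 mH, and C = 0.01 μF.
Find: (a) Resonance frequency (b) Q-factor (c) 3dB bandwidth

Step 1 — Resonance: ω₀ = 1/√(LC) = 1/√(0.0239·1e-08) = 6.468e+04 rad/s.
Step 2 — f₀ = ω₀/(2π) = 1.029e+04 Hz.
Step 3 — Series Q: Q = ω₀L/R = 6.468e+04·0.0239/18.4 = 84.02.
Step 4 — Bandwidth: Δω = ω₀/Q = 769.9 rad/s; BW = Δω/(2π) = 122.5 Hz.

(a) f₀ = 1.029e+04 Hz  (b) Q = 84.02  (c) BW = 122.5 Hz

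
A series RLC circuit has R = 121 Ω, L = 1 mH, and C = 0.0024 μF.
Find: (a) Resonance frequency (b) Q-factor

Step 1 — Resonance condition Im(Z)=0 gives ω₀ = 1/√(LC).
Step 2 — ω₀ = 1/√(0.001·2.4e-09) = 6.455e+05 rad/s.
Step 3 — f₀ = ω₀/(2π) = 1.027e+05 Hz.
Step 4 — Series Q: Q = ω₀L/R = 6.455e+05·0.001/121 = 5.335.

(a) f₀ = 1.027e+05 Hz  (b) Q = 5.335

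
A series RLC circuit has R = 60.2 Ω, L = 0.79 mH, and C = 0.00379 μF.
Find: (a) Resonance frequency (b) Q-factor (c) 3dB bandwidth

Step 1 — Resonance: ω₀ = 1/√(LC) = 1/√(0.00079·3.79e-09) = 5.779e+05 rad/s.
Step 2 — f₀ = ω₀/(2π) = 9.198e+04 Hz.
Step 3 — Series Q: Q = ω₀L/R = 5.779e+05·0.00079/60.2 = 7.584.
Step 4 — Bandwidth: Δω = ω₀/Q = 7.62e+04 rad/s; BW = Δω/(2π) = 1.213e+04 Hz.

(a) f₀ = 9.198e+04 Hz  (b) Q = 7.584  (c) BW = 1.213e+04 Hz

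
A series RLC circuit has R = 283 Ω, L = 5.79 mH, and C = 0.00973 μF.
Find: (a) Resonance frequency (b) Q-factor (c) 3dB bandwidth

Step 1 — Resonance condition Im(Z)=0 gives ω₀ = 1/√(LC).
Step 2 — ω₀ = 1/√(0.00579·9.73e-09) = 1.332e+05 rad/s.
Step 3 — f₀ = ω₀/(2π) = 2.12e+04 Hz.
Step 4 — Series Q: Q = ω₀L/R = 1.332e+05·0.00579/283 = 2.726.
Step 5 — 3dB bandwidth: Δω = ω₀/Q = 4.888e+04 rad/s; BW = Δω/(2π) = 7779 Hz.

(a) f₀ = 2.12e+04 Hz  (b) Q = 2.726  (c) BW = 7779 Hz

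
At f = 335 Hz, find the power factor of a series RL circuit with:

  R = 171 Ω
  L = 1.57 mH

Step 1 — Angular frequency: ω = 2π·f = 2π·335 = 2105 rad/s.
Step 2 — Component impedances:
  R: Z = R = 171 Ω
  L: Z = jωL = j·2105·0.00157 = 0 + j3.305 Ω
Step 3 — Series combination: Z_total = R + L = 171 + j3.305 Ω = 171∠1.1° Ω.
Step 4 — Power factor: PF = cos(φ) = Re(Z)/|Z| = 171/171.03 = 0.9998.
Step 5 — Type: Im(Z) = 3.305 ⇒ lagging (phase φ = 1.1°).

PF = 0.9998 (lagging, φ = 1.1°)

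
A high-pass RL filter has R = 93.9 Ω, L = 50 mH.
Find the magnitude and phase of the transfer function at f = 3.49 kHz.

Step 1 — Angular frequency: ω = 2π·3490 = 2.193e+04 rad/s.
Step 2 — Transfer function: H(jω) = jωL/(R + jωL).
Step 3 — Numerator jωL = j·1096; denominator R + jωL = 93.9 + j1096.
Step 4 — H = 0.9927 + j0.08502.
Step 5 — Magnitude: |H| = 0.9964 (-0.0 dB); phase: φ = 4.9°.

|H| = 0.9964 (-0.0 dB), φ = 4.9°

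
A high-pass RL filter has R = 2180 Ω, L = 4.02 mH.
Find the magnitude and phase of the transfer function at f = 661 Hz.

Step 1 — Angular frequency: ω = 2π·661 = 4153 rad/s.
Step 2 — Transfer function: H(jω) = jωL/(R + jωL).
Step 3 — Numerator jωL = j·16.7; denominator R + jωL = 2180 + j16.7.
Step 4 — H = 5.865e-05 + j0.007658.
Step 5 — Magnitude: |H| = 0.007658 (-42.3 dB); phase: φ = 89.6°.

|H| = 0.007658 (-42.3 dB), φ = 89.6°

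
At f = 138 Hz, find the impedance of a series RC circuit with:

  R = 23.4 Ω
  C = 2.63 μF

Step 1 — Angular frequency: ω = 2π·f = 2π·138 = 867.1 rad/s.
Step 2 — Component impedances:
  R: Z = R = 23.4 Ω
  C: Z = 1/(jωC) = -j/(ω·C) = 0 - j438.5 Ω
Step 3 — Series combination: Z_total = R + C = 23.4 - j438.5 Ω = 439.1∠-86.9° Ω.

Z = 23.4 - j438.5 Ω = 439.1∠-86.9° Ω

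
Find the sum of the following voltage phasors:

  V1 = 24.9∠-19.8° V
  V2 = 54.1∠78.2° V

Step 1 — Convert each phasor to rectangular form:
  V1 = 24.9·(cos(-19.8°) + j·sin(-19.8°)) = 23.43 - j8.435 V
  V2 = 54.1·(cos(78.2°) + j·sin(78.2°)) = 11.06 + j52.96 V
Step 2 — Sum components: V_total = 34.49 + j44.52 V.
Step 3 — Convert to polar: |V_total| = 56.32 V, ∠V_total = 52.2°.

V_total = 56.32∠52.2° V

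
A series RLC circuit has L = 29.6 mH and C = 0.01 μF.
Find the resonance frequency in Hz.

Step 1 — Resonance condition Im(Z)=0 gives ω₀ = 1/√(LC).
Step 2 — ω₀ = 1/√(0.0296·1e-08) = 5.812e+04 rad/s.
Step 3 — f₀ = ω₀/(2π) = 9251 Hz.

f₀ = 9251 Hz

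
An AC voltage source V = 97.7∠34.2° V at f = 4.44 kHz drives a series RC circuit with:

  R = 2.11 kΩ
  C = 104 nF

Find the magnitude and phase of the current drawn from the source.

Step 1 — Angular frequency: ω = 2π·f = 2π·4440 = 2.79e+04 rad/s.
Step 2 — Component impedances:
  R: Z = R = 2110 Ω
  C: Z = 1/(jωC) = -j/(ω·C) = 0 - j344.7 Ω
Step 3 — Series combination: Z_total = R + C = 2110 - j344.7 Ω = 2138∠-9.3° Ω.
Step 4 — Source phasor: V = 97.7∠34.2° V = 80.81 + j54.92 V.
Step 5 — Ohm's law: I = V / Z_total = (80.81 + j54.92) / (2110 - j344.7) = 0.03316 + j0.03144 A.
Step 6 — Convert to polar: |I| = 0.0457 A, ∠I = 43.5°.

I = 0.0457∠43.5° A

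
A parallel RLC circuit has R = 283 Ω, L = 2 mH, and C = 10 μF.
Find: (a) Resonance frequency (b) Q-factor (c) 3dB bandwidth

Step 1 — Resonance: ω₀ = 1/√(LC) = 1/√(0.002·1e-05) = 7071 rad/s.
Step 2 — f₀ = ω₀/(2π) = 1125 Hz.
Step 3 — Parallel Q: Q = R/(ω₀L) = 283/(7071·0.002) = 20.01.
Step 4 — Bandwidth: Δω = ω₀/Q = 353.4 rad/s; BW = Δω/(2π) = 56.24 Hz.

(a) f₀ = 1125 Hz  (b) Q = 20.01  (c) BW = 56.24 Hz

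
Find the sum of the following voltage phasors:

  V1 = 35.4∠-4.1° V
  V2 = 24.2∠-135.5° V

Step 1 — Convert each phasor to rectangular form:
  V1 = 35.4·(cos(-4.1°) + j·sin(-4.1°)) = 35.31 - j2.531 V
  V2 = 24.2·(cos(-135.5°) + j·sin(-135.5°)) = -17.26 - j16.96 V
Step 2 — Sum components: V_total = 18.05 - j19.49 V.
Step 3 — Convert to polar: |V_total| = 26.57 V, ∠V_total = -47.2°.

V_total = 26.57∠-47.2° V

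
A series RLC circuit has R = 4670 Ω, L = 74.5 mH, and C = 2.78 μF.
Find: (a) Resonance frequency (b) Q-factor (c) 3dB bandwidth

Step 1 — Resonance condition Im(Z)=0 gives ω₀ = 1/√(LC).
Step 2 — ω₀ = 1/√(0.0745·2.78e-06) = 2197 rad/s.
Step 3 — f₀ = ω₀/(2π) = 349.7 Hz.
Step 4 — Series Q: Q = ω₀L/R = 2197·0.0745/4670 = 0.03505.
Step 5 — 3dB bandwidth: Δω = ω₀/Q = 6.268e+04 rad/s; BW = Δω/(2π) = 9977 Hz.

(a) f₀ = 349.7 Hz  (b) Q = 0.03505  (c) BW = 9977 Hz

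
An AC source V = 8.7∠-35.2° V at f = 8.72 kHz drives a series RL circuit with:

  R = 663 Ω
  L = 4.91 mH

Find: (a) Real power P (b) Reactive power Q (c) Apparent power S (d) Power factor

Step 1 — Angular frequency: ω = 2π·f = 2π·8720 = 5.479e+04 rad/s.
Step 2 — Component impedances:
  R: Z = R = 663 Ω
  L: Z = jωL = j·5.479e+04·0.00491 = 0 + j269 Ω
Step 3 — Series combination: Z_total = R + L = 663 + j269 Ω = 715.5∠22.1° Ω.
Step 4 — Source phasor: V = 8.7∠-35.2° V = 7.109 - j5.015 V.
Step 5 — Current: I = V / Z = 0.006572 - j0.01023 A = 0.01216∠-57.3° A.
Step 6 — Complex power: S = V·I* = 0.09802 + j0.03977 VA.
Step 7 — Real power: P = Re(S) = 0.09802 W.
Step 8 — Reactive power: Q = Im(S) = 0.03977 VAR.
Step 9 — Apparent power: |S| = 0.1058 VA.
Step 10 — Power factor: PF = P/|S| = 0.9266 (lagging).

(a) P = 0.09802 W  (b) Q = 0.03977 VAR  (c) S = 0.1058 VA  (d) PF = 0.9266 (lagging)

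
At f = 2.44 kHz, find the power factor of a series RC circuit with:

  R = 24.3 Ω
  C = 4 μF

Step 1 — Angular frequency: ω = 2π·f = 2π·2440 = 1.533e+04 rad/s.
Step 2 — Component impedances:
  R: Z = R = 24.3 Ω
  C: Z = 1/(jωC) = -j/(ω·C) = 0 - j16.31 Ω
Step 3 — Series combination: Z_total = R + C = 24.3 - j16.31 Ω = 29.26∠-33.9° Ω.
Step 4 — Power factor: PF = cos(φ) = Re(Z)/|Z| = 24.3/29.264 = 0.8304.
Step 5 — Type: Im(Z) = -16.31 ⇒ leading (phase φ = -33.9°).

PF = 0.8304 (leading, φ = -33.9°)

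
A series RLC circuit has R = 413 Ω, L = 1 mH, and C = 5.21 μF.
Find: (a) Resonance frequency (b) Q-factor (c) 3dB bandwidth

Step 1 — Resonance condition Im(Z)=0 gives ω₀ = 1/√(LC).
Step 2 — ω₀ = 1/√(0.001·5.21e-06) = 1.385e+04 rad/s.
Step 3 — f₀ = ω₀/(2π) = 2205 Hz.
Step 4 — Series Q: Q = ω₀L/R = 1.385e+04·0.001/413 = 0.03355.
Step 5 — 3dB bandwidth: Δω = ω₀/Q = 4.13e+05 rad/s; BW = Δω/(2π) = 6.573e+04 Hz.

(a) f₀ = 2205 Hz  (b) Q = 0.03355  (c) BW = 6.573e+04 Hz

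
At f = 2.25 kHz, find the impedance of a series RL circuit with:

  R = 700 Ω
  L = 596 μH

Step 1 — Angular frequency: ω = 2π·f = 2π·2250 = 1.414e+04 rad/s.
Step 2 — Component impedances:
  R: Z = R = 700 Ω
  L: Z = jωL = j·1.414e+04·0.000596 = 0 + j8.426 Ω
Step 3 — Series combination: Z_total = R + L = 700 + j8.426 Ω = 700.1∠0.7° Ω.

Z = 700 + j8.426 Ω = 700.1∠0.7° Ω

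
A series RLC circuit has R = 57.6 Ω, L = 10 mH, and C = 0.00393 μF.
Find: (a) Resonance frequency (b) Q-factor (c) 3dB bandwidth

Step 1 — Resonance: ω₀ = 1/√(LC) = 1/√(0.01·3.93e-09) = 1.595e+05 rad/s.
Step 2 — f₀ = ω₀/(2π) = 2.539e+04 Hz.
Step 3 — Series Q: Q = ω₀L/R = 1.595e+05·0.01/57.6 = 27.69.
Step 4 — Bandwidth: Δω = ω₀/Q = 5760 rad/s; BW = Δω/(2π) = 916.7 Hz.

(a) f₀ = 2.539e+04 Hz  (b) Q = 27.69  (c) BW = 916.7 Hz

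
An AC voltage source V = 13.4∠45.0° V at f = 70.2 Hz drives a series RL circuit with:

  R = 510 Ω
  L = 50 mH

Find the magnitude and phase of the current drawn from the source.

Step 1 — Angular frequency: ω = 2π·f = 2π·70.2 = 441.1 rad/s.
Step 2 — Component impedances:
  R: Z = R = 510 Ω
  L: Z = jωL = j·441.1·0.05 = 0 + j22.05 Ω
Step 3 — Series combination: Z_total = R + L = 510 + j22.05 Ω = 510.5∠2.5° Ω.
Step 4 — Source phasor: V = 13.4∠45.0° V = 9.475 + j9.475 V.
Step 5 — Ohm's law: I = V / Z_total = (9.475 + j9.475) / (510 + j22.05) = 0.01935 + j0.01774 A.
Step 6 — Convert to polar: |I| = 0.02625 A, ∠I = 42.5°.

I = 0.02625∠42.5° A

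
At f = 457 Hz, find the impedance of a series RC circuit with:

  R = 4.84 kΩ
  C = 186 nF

Step 1 — Angular frequency: ω = 2π·f = 2π·457 = 2871 rad/s.
Step 2 — Component impedances:
  R: Z = R = 4840 Ω
  C: Z = 1/(jωC) = -j/(ω·C) = 0 - j1872 Ω
Step 3 — Series combination: Z_total = R + C = 4840 - j1872 Ω = 5190∠-21.1° Ω.

Z = 4840 - j1872 Ω = 5190∠-21.1° Ω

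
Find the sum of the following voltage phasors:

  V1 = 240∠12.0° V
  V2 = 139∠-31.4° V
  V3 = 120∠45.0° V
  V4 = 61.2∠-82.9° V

Step 1 — Convert each phasor to rectangular form:
  V1 = 240·(cos(12.0°) + j·sin(12.0°)) = 234.8 + j49.9 V
  V2 = 139·(cos(-31.4°) + j·sin(-31.4°)) = 118.6 - j72.42 V
  V3 = 120·(cos(45.0°) + j·sin(45.0°)) = 84.85 + j84.85 V
  V4 = 61.2·(cos(-82.9°) + j·sin(-82.9°)) = 7.564 - j60.73 V
Step 2 — Sum components: V_total = 445.8 + j1.601 V.
Step 3 — Convert to polar: |V_total| = 445.8 V, ∠V_total = 0.2°.

V_total = 445.8∠0.2° V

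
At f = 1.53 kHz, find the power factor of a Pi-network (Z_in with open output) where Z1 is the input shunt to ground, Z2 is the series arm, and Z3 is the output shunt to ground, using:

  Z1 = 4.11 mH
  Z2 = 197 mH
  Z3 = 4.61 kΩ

Step 1 — Angular frequency: ω = 2π·f = 2π·1530 = 9613 rad/s.
Step 2 — Component impedances:
  Z1: Z = jωL = j·9613·0.00411 = 0 + j39.51 Ω
  Z2: Z = jωL = j·9613·0.197 = 0 + j1894 Ω
  Z3: Z = R = 4610 Ω
Step 3 — With open output, the series arm Z2 and the output shunt Z3 appear in series to ground: Z2 + Z3 = 4610 + j1894 Ω.
Step 4 — Parallel with input shunt Z1: Z_in = Z1 || (Z2 + Z3) = 0.288 + j39.39 Ω = 39.39∠89.6° Ω.
Step 5 — Power factor: PF = cos(φ) = Re(Z)/|Z| = 0.28798/39.391 = 0.007311.
Step 6 — Type: Im(Z) = 39.39 ⇒ lagging (phase φ = 89.6°).

PF = 0.007311 (lagging, φ = 89.6°)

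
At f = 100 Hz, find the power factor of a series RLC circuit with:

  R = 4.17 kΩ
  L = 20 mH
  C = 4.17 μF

Step 1 — Angular frequency: ω = 2π·f = 2π·100 = 628.3 rad/s.
Step 2 — Component impedances:
  R: Z = R = 4170 Ω
  L: Z = jωL = j·628.3·0.02 = 0 + j12.57 Ω
  C: Z = 1/(jωC) = -j/(ω·C) = 0 - j381.7 Ω
Step 3 — Series combination: Z_total = R + L + C = 4170 - j369.1 Ω = 4186∠-5.1° Ω.
Step 4 — Power factor: PF = cos(φ) = Re(Z)/|Z| = 4170/4186.3 = 0.9961.
Step 5 — Type: Im(Z) = -369.1 ⇒ leading (phase φ = -5.1°).

PF = 0.9961 (leading, φ = -5.1°)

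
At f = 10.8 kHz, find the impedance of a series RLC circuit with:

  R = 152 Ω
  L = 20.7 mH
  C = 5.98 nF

Step 1 — Angular frequency: ω = 2π·f = 2π·1.08e+04 = 6.786e+04 rad/s.
Step 2 — Component impedances:
  R: Z = R = 152 Ω
  L: Z = jωL = j·6.786e+04·0.0207 = 0 + j1405 Ω
  C: Z = 1/(jωC) = -j/(ω·C) = 0 - j2464 Ω
Step 3 — Series combination: Z_total = R + L + C = 152 - j1060 Ω = 1070∠-81.8° Ω.

Z = 152 - j1060 Ω = 1070∠-81.8° Ω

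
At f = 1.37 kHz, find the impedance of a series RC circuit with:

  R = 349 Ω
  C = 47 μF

Step 1 — Angular frequency: ω = 2π·f = 2π·1370 = 8608 rad/s.
Step 2 — Component impedances:
  R: Z = R = 349 Ω
  C: Z = 1/(jωC) = -j/(ω·C) = 0 - j2.472 Ω
Step 3 — Series combination: Z_total = R + C = 349 - j2.472 Ω = 349∠-0.4° Ω.

Z = 349 - j2.472 Ω = 349∠-0.4° Ω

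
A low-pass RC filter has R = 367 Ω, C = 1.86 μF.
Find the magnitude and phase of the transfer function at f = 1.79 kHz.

Step 1 — Angular frequency: ω = 2π·1790 = 1.125e+04 rad/s.
Step 2 — Transfer function: H(jω) = 1/(1 + jωRC).
Step 3 — Denominator: 1 + jωRC = 1 + j·1.125e+04·367·1.86e-06 = 1 + j7.677.
Step 4 — H = 0.01668 - j0.1281.
Step 5 — Magnitude: |H| = 0.1292 (-17.8 dB); phase: φ = -82.6°.

|H| = 0.1292 (-17.8 dB), φ = -82.6°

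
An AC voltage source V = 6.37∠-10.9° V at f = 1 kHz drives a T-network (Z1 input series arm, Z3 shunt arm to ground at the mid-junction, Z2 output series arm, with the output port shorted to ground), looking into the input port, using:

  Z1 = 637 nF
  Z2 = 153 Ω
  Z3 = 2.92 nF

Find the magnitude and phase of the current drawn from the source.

Step 1 — Angular frequency: ω = 2π·f = 2π·1000 = 6283 rad/s.
Step 2 — Component impedances:
  Z1: Z = 1/(jωC) = -j/(ω·C) = 0 - j249.9 Ω
  Z2: Z = R = 153 Ω
  Z3: Z = 1/(jωC) = -j/(ω·C) = 0 - j5.451e+04 Ω
Step 3 — With the output port shorted to ground, the output series arm Z2 runs from the junction to ground; the shunt arm Z3 also runs from the junction to ground. They appear in parallel: Z3 || Z2 = 153 - j0.4295 Ω.
Step 4 — Series with input arm Z1: Z_in = Z1 + (Z3 || Z2) = 153 - j250.3 Ω = 293.3∠-58.6° Ω.
Step 5 — Source phasor: V = 6.37∠-10.9° V = 6.255 - j1.205 V.
Step 6 — Ohm's law: I = V / Z_total = (6.255 - j1.205) / (153 - j250.3) = 0.01463 + j0.01605 A.
Step 7 — Convert to polar: |I| = 0.02172 A, ∠I = 47.7°.

I = 0.02172∠47.7° A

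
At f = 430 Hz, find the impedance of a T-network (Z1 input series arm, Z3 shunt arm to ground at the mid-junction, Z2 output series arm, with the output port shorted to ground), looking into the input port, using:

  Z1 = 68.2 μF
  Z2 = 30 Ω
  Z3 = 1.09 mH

Step 1 — Angular frequency: ω = 2π·f = 2π·430 = 2702 rad/s.
Step 2 — Component impedances:
  Z1: Z = 1/(jωC) = -j/(ω·C) = 0 - j5.427 Ω
  Z2: Z = R = 30 Ω
  Z3: Z = jωL = j·2702·0.00109 = 0 + j2.945 Ω
Step 3 — With the output port shorted to ground, the output series arm Z2 runs from the junction to ground; the shunt arm Z3 also runs from the junction to ground. They appear in parallel: Z3 || Z2 = 0.2863 + j2.917 Ω.
Step 4 — Series with input arm Z1: Z_in = Z1 + (Z3 || Z2) = 0.2863 - j2.51 Ω = 2.527∠-83.5° Ω.

Z = 0.2863 - j2.51 Ω = 2.527∠-83.5° Ω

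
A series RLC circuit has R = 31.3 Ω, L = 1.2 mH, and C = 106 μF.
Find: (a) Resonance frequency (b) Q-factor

Step 1 — Resonance condition Im(Z)=0 gives ω₀ = 1/√(LC).
Step 2 — ω₀ = 1/√(0.0012·0.000106) = 2804 rad/s.
Step 3 — f₀ = ω₀/(2π) = 446.2 Hz.
Step 4 — Series Q: Q = ω₀L/R = 2804·0.0012/31.3 = 0.1075.

(a) f₀ = 446.2 Hz  (b) Q = 0.1075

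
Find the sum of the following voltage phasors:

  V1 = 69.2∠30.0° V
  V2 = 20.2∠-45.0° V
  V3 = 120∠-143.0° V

Step 1 — Convert each phasor to rectangular form:
  V1 = 69.2·(cos(30.0°) + j·sin(30.0°)) = 59.93 + j34.6 V
  V2 = 20.2·(cos(-45.0°) + j·sin(-45.0°)) = 14.28 - j14.28 V
  V3 = 120·(cos(-143.0°) + j·sin(-143.0°)) = -95.84 - j72.22 V
Step 2 — Sum components: V_total = -21.62 - j51.9 V.
Step 3 — Convert to polar: |V_total| = 56.23 V, ∠V_total = -112.6°.

V_total = 56.23∠-112.6° V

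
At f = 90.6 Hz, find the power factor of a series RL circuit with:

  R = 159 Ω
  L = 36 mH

Step 1 — Angular frequency: ω = 2π·f = 2π·90.6 = 569.3 rad/s.
Step 2 — Component impedances:
  R: Z = R = 159 Ω
  L: Z = jωL = j·569.3·0.036 = 0 + j20.49 Ω
Step 3 — Series combination: Z_total = R + L = 159 + j20.49 Ω = 160.3∠7.3° Ω.
Step 4 — Power factor: PF = cos(φ) = Re(Z)/|Z| = 159/160.32 = 0.9918.
Step 5 — Type: Im(Z) = 20.49 ⇒ lagging (phase φ = 7.3°).

PF = 0.9918 (lagging, φ = 7.3°)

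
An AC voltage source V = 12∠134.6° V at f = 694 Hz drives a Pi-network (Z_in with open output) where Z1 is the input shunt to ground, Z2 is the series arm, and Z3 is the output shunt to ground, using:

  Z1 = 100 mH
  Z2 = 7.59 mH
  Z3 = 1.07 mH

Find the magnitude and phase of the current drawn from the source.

Step 1 — Angular frequency: ω = 2π·f = 2π·694 = 4361 rad/s.
Step 2 — Component impedances:
  Z1: Z = jωL = j·4361·0.1 = 0 + j436.1 Ω
  Z2: Z = jωL = j·4361·0.00759 = 0 + j33.1 Ω
  Z3: Z = jωL = j·4361·0.00107 = 0 + j4.666 Ω
Step 3 — With open output, the series arm Z2 and the output shunt Z3 appear in series to ground: Z2 + Z3 = 0 + j37.76 Ω.
Step 4 — Parallel with input shunt Z1: Z_in = Z1 || (Z2 + Z3) = 0 + j34.75 Ω = 34.75∠90.0° Ω.
Step 5 — Source phasor: V = 12∠134.6° V = -8.426 + j8.544 V.
Step 6 — Ohm's law: I = V / Z_total = (-8.426 + j8.544) / (0 + j34.75) = 0.2459 + j0.2425 A.
Step 7 — Convert to polar: |I| = 0.3453 A, ∠I = 44.6°.

I = 0.3453∠44.6° A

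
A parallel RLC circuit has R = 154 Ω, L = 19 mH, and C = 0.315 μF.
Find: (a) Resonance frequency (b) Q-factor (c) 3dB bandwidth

Step 1 — Resonance: ω₀ = 1/√(LC) = 1/√(0.019·3.15e-07) = 1.293e+04 rad/s.
Step 2 — f₀ = ω₀/(2π) = 2057 Hz.
Step 3 — Parallel Q: Q = R/(ω₀L) = 154/(1.293e+04·0.019) = 0.627.
Step 4 — Bandwidth: Δω = ω₀/Q = 2.061e+04 rad/s; BW = Δω/(2π) = 3281 Hz.

(a) f₀ = 2057 Hz  (b) Q = 0.627  (c) BW = 3281 Hz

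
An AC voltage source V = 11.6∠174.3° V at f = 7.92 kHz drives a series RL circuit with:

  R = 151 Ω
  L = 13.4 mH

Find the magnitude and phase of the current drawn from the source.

Step 1 — Angular frequency: ω = 2π·f = 2π·7920 = 4.976e+04 rad/s.
Step 2 — Component impedances:
  R: Z = R = 151 Ω
  L: Z = jωL = j·4.976e+04·0.0134 = 0 + j666.8 Ω
Step 3 — Series combination: Z_total = R + L = 151 + j666.8 Ω = 683.7∠77.2° Ω.
Step 4 — Source phasor: V = 11.6∠174.3° V = -11.54 + j1.152 V.
Step 5 — Ohm's law: I = V / Z_total = (-11.54 + j1.152) / (151 + j666.8) = -0.002085 + j0.01684 A.
Step 6 — Convert to polar: |I| = 0.01697 A, ∠I = 97.1°.

I = 0.01697∠97.1° A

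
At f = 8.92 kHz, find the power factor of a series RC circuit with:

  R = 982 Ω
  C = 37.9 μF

Step 1 — Angular frequency: ω = 2π·f = 2π·8920 = 5.605e+04 rad/s.
Step 2 — Component impedances:
  R: Z = R = 982 Ω
  C: Z = 1/(jωC) = -j/(ω·C) = 0 - j0.4708 Ω
Step 3 — Series combination: Z_total = R + C = 982 - j0.4708 Ω = 982∠-0.0° Ω.
Step 4 — Power factor: PF = cos(φ) = Re(Z)/|Z| = 982/982 = 1.
Step 5 — Type: Im(Z) = -0.4708 ⇒ leading (phase φ = -0.0°).

PF = 1 (leading, φ = -0.0°)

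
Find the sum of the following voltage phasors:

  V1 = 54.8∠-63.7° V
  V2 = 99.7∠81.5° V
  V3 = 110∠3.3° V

Step 1 — Convert each phasor to rectangular form:
  V1 = 54.8·(cos(-63.7°) + j·sin(-63.7°)) = 24.28 - j49.13 V
  V2 = 99.7·(cos(81.5°) + j·sin(81.5°)) = 14.74 + j98.6 V
  V3 = 110·(cos(3.3°) + j·sin(3.3°)) = 109.8 + j6.332 V
Step 2 — Sum components: V_total = 148.8 + j55.81 V.
Step 3 — Convert to polar: |V_total| = 159 V, ∠V_total = 20.6°.

V_total = 159∠20.6° V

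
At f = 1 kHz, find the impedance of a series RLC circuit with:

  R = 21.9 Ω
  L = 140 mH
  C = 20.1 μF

Step 1 — Angular frequency: ω = 2π·f = 2π·1000 = 6283 rad/s.
Step 2 — Component impedances:
  R: Z = R = 21.9 Ω
  L: Z = jωL = j·6283·0.14 = 0 + j879.6 Ω
  C: Z = 1/(jωC) = -j/(ω·C) = 0 - j7.918 Ω
Step 3 — Series combination: Z_total = R + L + C = 21.9 + j871.7 Ω = 872∠88.6° Ω.

Z = 21.9 + j871.7 Ω = 872∠88.6° Ω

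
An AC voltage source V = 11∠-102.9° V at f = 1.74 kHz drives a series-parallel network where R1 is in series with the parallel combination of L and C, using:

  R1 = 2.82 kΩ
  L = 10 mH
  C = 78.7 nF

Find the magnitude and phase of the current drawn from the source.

Step 1 — Angular frequency: ω = 2π·f = 2π·1740 = 1.093e+04 rad/s.
Step 2 — Component impedances:
  R1: Z = R = 2820 Ω
  L: Z = jωL = j·1.093e+04·0.01 = 0 + j109.3 Ω
  C: Z = 1/(jωC) = -j/(ω·C) = 0 - j1162 Ω
Step 3 — Parallel branch: L || C = 1/(1/L + 1/C) = 0 + j120.7 Ω.
Step 4 — Series with R1: Z_total = R1 + (L || C) = 2820 + j120.7 Ω = 2823∠2.5° Ω.
Step 5 — Source phasor: V = 11∠-102.9° V = -2.456 - j10.72 V.
Step 6 — Ohm's law: I = V / Z_total = (-2.456 - j10.72) / (2820 + j120.7) = -0.001032 - j0.003758 A.
Step 7 — Convert to polar: |I| = 0.003897 A, ∠I = -105.4°.

I = 0.003897∠-105.4° A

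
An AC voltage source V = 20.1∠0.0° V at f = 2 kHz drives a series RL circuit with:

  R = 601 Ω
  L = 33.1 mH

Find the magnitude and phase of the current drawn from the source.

Step 1 — Angular frequency: ω = 2π·f = 2π·2000 = 1.257e+04 rad/s.
Step 2 — Component impedances:
  R: Z = R = 601 Ω
  L: Z = jωL = j·1.257e+04·0.0331 = 0 + j415.9 Ω
Step 3 — Series combination: Z_total = R + L = 601 + j415.9 Ω = 730.9∠34.7° Ω.
Step 4 — Source phasor: V = 20.1∠0.0° V = 20.1 V.
Step 5 — Ohm's law: I = V / Z_total = (20.1) / (601 + j415.9) = 0.02261 - j0.01565 A.
Step 6 — Convert to polar: |I| = 0.0275 A, ∠I = -34.7°.

I = 0.0275∠-34.7° A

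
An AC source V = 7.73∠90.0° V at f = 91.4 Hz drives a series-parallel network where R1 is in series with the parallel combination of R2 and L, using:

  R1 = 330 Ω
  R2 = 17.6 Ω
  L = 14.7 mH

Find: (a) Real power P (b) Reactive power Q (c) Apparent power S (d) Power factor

Step 1 — Angular frequency: ω = 2π·f = 2π·91.4 = 574.3 rad/s.
Step 2 — Component impedances:
  R1: Z = R = 330 Ω
  R2: Z = R = 17.6 Ω
  L: Z = jωL = j·574.3·0.0147 = 0 + j8.442 Ω
Step 3 — Parallel branch: R2 || L = 1/(1/R2 + 1/L) = 3.292 + j6.863 Ω.
Step 4 — Series with R1: Z_total = R1 + (R2 || L) = 333.3 + j6.863 Ω = 333.4∠1.2° Ω.
Step 5 — Source phasor: V = 7.73∠90.0° V = 0 + j7.73 V.
Step 6 — Current: I = V / Z = 0.0004774 + j0.02318 A = 0.02319∠88.8° A.
Step 7 — Complex power: S = V·I* = 0.1792 + j0.00369 VA.
Step 8 — Real power: P = Re(S) = 0.1792 W.
Step 9 — Reactive power: Q = Im(S) = 0.00369 VAR.
Step 10 — Apparent power: |S| = 0.1792 VA.
Step 11 — Power factor: PF = P/|S| = 0.9998 (lagging).

(a) P = 0.1792 W  (b) Q = 0.00369 VAR  (c) S = 0.1792 VA  (d) PF = 0.9998 (lagging)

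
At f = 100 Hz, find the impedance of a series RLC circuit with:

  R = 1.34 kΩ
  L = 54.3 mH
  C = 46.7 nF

Step 1 — Angular frequency: ω = 2π·f = 2π·100 = 628.3 rad/s.
Step 2 — Component impedances:
  R: Z = R = 1340 Ω
  L: Z = jωL = j·628.3·0.0543 = 0 + j34.12 Ω
  C: Z = 1/(jωC) = -j/(ω·C) = 0 - j3.408e+04 Ω
Step 3 — Series combination: Z_total = R + L + C = 1340 - j3.405e+04 Ω = 3.407e+04∠-87.7° Ω.

Z = 1340 - j3.405e+04 Ω = 3.407e+04∠-87.7° Ω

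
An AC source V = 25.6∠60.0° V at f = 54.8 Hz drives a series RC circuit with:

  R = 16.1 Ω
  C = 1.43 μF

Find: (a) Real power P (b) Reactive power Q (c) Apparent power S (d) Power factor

Step 1 — Angular frequency: ω = 2π·f = 2π·54.8 = 344.3 rad/s.
Step 2 — Component impedances:
  R: Z = R = 16.1 Ω
  C: Z = 1/(jωC) = -j/(ω·C) = 0 - j2031 Ω
Step 3 — Series combination: Z_total = R + C = 16.1 - j2031 Ω = 2031∠-89.5° Ω.
Step 4 — Source phasor: V = 25.6∠60.0° V = 12.8 + j22.17 V.
Step 5 — Current: I = V / Z = -0.01087 + j0.006389 A = 0.0126∠149.5° A.
Step 6 — Complex power: S = V·I* = 0.002558 - j0.3227 VA.
Step 7 — Real power: P = Re(S) = 0.002558 W.
Step 8 — Reactive power: Q = Im(S) = -0.3227 VAR.
Step 9 — Apparent power: |S| = 0.3227 VA.
Step 10 — Power factor: PF = P/|S| = 0.007927 (leading).

(a) P = 0.002558 W  (b) Q = -0.3227 VAR  (c) S = 0.3227 VA  (d) PF = 0.007927 (leading)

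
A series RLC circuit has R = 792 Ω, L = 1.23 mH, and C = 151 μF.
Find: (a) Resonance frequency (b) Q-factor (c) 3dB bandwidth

Step 1 — Resonance: ω₀ = 1/√(LC) = 1/√(0.00123·0.000151) = 2320 rad/s.
Step 2 — f₀ = ω₀/(2π) = 369.3 Hz.
Step 3 — Series Q: Q = ω₀L/R = 2320·0.00123/792 = 0.003604.
Step 4 — Bandwidth: Δω = ω₀/Q = 6.439e+05 rad/s; BW = Δω/(2π) = 1.025e+05 Hz.

(a) f₀ = 369.3 Hz  (b) Q = 0.003604  (c) BW = 1.025e+05 Hz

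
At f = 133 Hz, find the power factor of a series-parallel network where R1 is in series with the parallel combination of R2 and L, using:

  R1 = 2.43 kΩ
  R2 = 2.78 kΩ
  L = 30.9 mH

Step 1 — Angular frequency: ω = 2π·f = 2π·133 = 835.7 rad/s.
Step 2 — Component impedances:
  R1: Z = R = 2430 Ω
  R2: Z = R = 2780 Ω
  L: Z = jωL = j·835.7·0.0309 = 0 + j25.82 Ω
Step 3 — Parallel branch: R2 || L = 1/(1/R2 + 1/L) = 0.2398 + j25.82 Ω.
Step 4 — Series with R1: Z_total = R1 + (R2 || L) = 2430 + j25.82 Ω = 2430∠0.6° Ω.
Step 5 — Power factor: PF = cos(φ) = Re(Z)/|Z| = 2430.2/2430.4 = 0.9999.
Step 6 — Type: Im(Z) = 25.82 ⇒ lagging (phase φ = 0.6°).

PF = 0.9999 (lagging, φ = 0.6°)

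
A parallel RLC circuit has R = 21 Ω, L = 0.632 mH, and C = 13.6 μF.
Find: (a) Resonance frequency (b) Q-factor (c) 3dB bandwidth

Step 1 — Resonance: ω₀ = 1/√(LC) = 1/√(0.000632·1.36e-05) = 1.079e+04 rad/s.
Step 2 — f₀ = ω₀/(2π) = 1717 Hz.
Step 3 — Parallel Q: Q = R/(ω₀L) = 21/(1.079e+04·0.000632) = 3.081.
Step 4 — Bandwidth: Δω = ω₀/Q = 3501 rad/s; BW = Δω/(2π) = 557.3 Hz.

(a) f₀ = 1717 Hz  (b) Q = 3.081  (c) BW = 557.3 Hz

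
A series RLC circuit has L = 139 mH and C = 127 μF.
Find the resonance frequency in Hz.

Step 1 — Resonance condition Im(Z)=0 gives ω₀ = 1/√(LC).
Step 2 — ω₀ = 1/√(0.139·0.000127) = 238 rad/s.
Step 3 — f₀ = ω₀/(2π) = 37.88 Hz.

f₀ = 37.88 Hz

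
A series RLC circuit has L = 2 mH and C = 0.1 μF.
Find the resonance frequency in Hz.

Step 1 — Resonance condition Im(Z)=0 gives ω₀ = 1/√(LC).
Step 2 — ω₀ = 1/√(0.002·1e-07) = 7.071e+04 rad/s.
Step 3 — f₀ = ω₀/(2π) = 1.125e+04 Hz.

f₀ = 1.125e+04 Hz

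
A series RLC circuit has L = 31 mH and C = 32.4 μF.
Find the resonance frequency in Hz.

Step 1 — Resonance condition Im(Z)=0 gives ω₀ = 1/√(LC).
Step 2 — ω₀ = 1/√(0.031·3.24e-05) = 997.8 rad/s.
Step 3 — f₀ = ω₀/(2π) = 158.8 Hz.

f₀ = 158.8 Hz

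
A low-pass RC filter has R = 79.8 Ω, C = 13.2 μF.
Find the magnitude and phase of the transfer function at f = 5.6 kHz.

Step 1 — Angular frequency: ω = 2π·5600 = 3.519e+04 rad/s.
Step 2 — Transfer function: H(jω) = 1/(1 + jωRC).
Step 3 — Denominator: 1 + jωRC = 1 + j·3.519e+04·79.8·1.32e-05 = 1 + j37.06.
Step 4 — H = 0.0007274 - j0.02696.
Step 5 — Magnitude: |H| = 0.02697 (-31.4 dB); phase: φ = -88.5°.

|H| = 0.02697 (-31.4 dB), φ = -88.5°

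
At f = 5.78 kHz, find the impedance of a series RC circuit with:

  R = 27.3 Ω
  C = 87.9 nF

Step 1 — Angular frequency: ω = 2π·f = 2π·5780 = 3.632e+04 rad/s.
Step 2 — Component impedances:
  R: Z = R = 27.3 Ω
  C: Z = 1/(jωC) = -j/(ω·C) = 0 - j313.3 Ω
Step 3 — Series combination: Z_total = R + C = 27.3 - j313.3 Ω = 314.4∠-85.0° Ω.

Z = 27.3 - j313.3 Ω = 314.4∠-85.0° Ω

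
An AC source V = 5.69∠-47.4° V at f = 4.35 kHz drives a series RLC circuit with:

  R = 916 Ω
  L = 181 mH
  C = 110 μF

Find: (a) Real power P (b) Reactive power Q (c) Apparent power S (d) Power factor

Step 1 — Angular frequency: ω = 2π·f = 2π·4350 = 2.733e+04 rad/s.
Step 2 — Component impedances:
  R: Z = R = 916 Ω
  L: Z = jωL = j·2.733e+04·0.181 = 0 + j4947 Ω
  C: Z = 1/(jωC) = -j/(ω·C) = 0 - j0.3326 Ω
Step 3 — Series combination: Z_total = R + L + C = 916 + j4947 Ω = 5031∠79.5° Ω.
Step 4 — Source phasor: V = 5.69∠-47.4° V = 3.851 - j4.188 V.
Step 5 — Current: I = V / Z = -0.0006792 - j0.0009044 A = 0.001131∠-126.9° A.
Step 6 — Complex power: S = V·I* = 0.001172 + j0.006328 VA.
Step 7 — Real power: P = Re(S) = 0.001172 W.
Step 8 — Reactive power: Q = Im(S) = 0.006328 VAR.
Step 9 — Apparent power: |S| = 0.006436 VA.
Step 10 — Power factor: PF = P/|S| = 0.1821 (lagging).

(a) P = 0.001172 W  (b) Q = 0.006328 VAR  (c) S = 0.006436 VA  (d) PF = 0.1821 (lagging)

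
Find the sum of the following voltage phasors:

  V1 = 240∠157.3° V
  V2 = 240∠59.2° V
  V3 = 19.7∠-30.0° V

Step 1 — Convert each phasor to rectangular form:
  V1 = 240·(cos(157.3°) + j·sin(157.3°)) = -221.4 + j92.62 V
  V2 = 240·(cos(59.2°) + j·sin(59.2°)) = 122.9 + j206.2 V
  V3 = 19.7·(cos(-30.0°) + j·sin(-30.0°)) = 17.06 - j9.85 V
Step 2 — Sum components: V_total = -81.46 + j288.9 V.
Step 3 — Convert to polar: |V_total| = 300.2 V, ∠V_total = 105.7°.

V_total = 300.2∠105.7° V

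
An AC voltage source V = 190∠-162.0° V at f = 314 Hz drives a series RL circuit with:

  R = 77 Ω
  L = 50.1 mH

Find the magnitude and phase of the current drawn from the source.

Step 1 — Angular frequency: ω = 2π·f = 2π·314 = 1973 rad/s.
Step 2 — Component impedances:
  R: Z = R = 77 Ω
  L: Z = jωL = j·1973·0.0501 = 0 + j98.84 Ω
Step 3 — Series combination: Z_total = R + L = 77 + j98.84 Ω = 125.3∠52.1° Ω.
Step 4 — Source phasor: V = 190∠-162.0° V = -180.7 - j58.71 V.
Step 5 — Ohm's law: I = V / Z_total = (-180.7 - j58.71) / (77 + j98.84) = -1.256 + j0.8497 A.
Step 6 — Convert to polar: |I| = 1.516 A, ∠I = 145.9°.

I = 1.516∠145.9° A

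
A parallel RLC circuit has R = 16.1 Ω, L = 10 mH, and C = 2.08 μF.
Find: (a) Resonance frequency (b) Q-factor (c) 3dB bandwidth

Step 1 — Resonance: ω₀ = 1/√(LC) = 1/√(0.01·2.08e-06) = 6934 rad/s.
Step 2 — f₀ = ω₀/(2π) = 1104 Hz.
Step 3 — Parallel Q: Q = R/(ω₀L) = 16.1/(6934·0.01) = 0.2322.
Step 4 — Bandwidth: Δω = ω₀/Q = 2.986e+04 rad/s; BW = Δω/(2π) = 4753 Hz.

(a) f₀ = 1104 Hz  (b) Q = 0.2322  (c) BW = 4753 Hz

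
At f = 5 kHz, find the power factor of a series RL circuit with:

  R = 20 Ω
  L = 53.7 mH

Step 1 — Angular frequency: ω = 2π·f = 2π·5000 = 3.142e+04 rad/s.
Step 2 — Component impedances:
  R: Z = R = 20 Ω
  L: Z = jωL = j·3.142e+04·0.0537 = 0 + j1687 Ω
Step 3 — Series combination: Z_total = R + L = 20 + j1687 Ω = 1687∠89.3° Ω.
Step 4 — Power factor: PF = cos(φ) = Re(Z)/|Z| = 20/1687.2 = 0.01185.
Step 5 — Type: Im(Z) = 1687 ⇒ lagging (phase φ = 89.3°).

PF = 0.01185 (lagging, φ = 89.3°)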